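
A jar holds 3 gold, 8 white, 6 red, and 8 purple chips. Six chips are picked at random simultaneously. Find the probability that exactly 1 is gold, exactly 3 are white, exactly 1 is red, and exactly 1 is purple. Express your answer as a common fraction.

288/6325

Unordered draws without replacement: count favorable combinations over C(25,6).
Favorable = C(3,1) · C(8,3) · C(6,1) · C(8,1) = 8064; total = C(25,6) = 177100.
P = 8064/177100 = 288/6325 ≈ 0.0455.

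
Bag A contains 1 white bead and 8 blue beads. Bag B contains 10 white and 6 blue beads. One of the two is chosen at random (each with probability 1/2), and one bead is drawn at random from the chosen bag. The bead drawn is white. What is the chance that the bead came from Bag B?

P(white | Bag A) = 1/9; P(white | Bag B) = 5/8.
P(white) = 1/2·1/9 + 1/2·5/8 = 53/144.
By Bayes' rule, P(Bag B | white) = 5/16 / 53/144 = 45/53 ≈ 0.8491.

45/53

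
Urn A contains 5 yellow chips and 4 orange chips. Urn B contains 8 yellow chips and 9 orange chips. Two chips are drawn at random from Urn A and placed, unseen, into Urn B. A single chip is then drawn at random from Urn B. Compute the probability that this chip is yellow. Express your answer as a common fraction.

82/171

Condition on how many of the transferred chips are yellow (from Urn A: 5 yellow of 9; then Urn B has 19 total).
  0 yellow: C(5,0)C(4,2)/C(9,2) = 1/6; then P = 8/19
  1 yellow: C(5,1)C(4,1)/C(9,2) = 5/9; then P = 9/19
  2 yellow: C(5,2)C(4,0)/C(9,2) = 5/18; then P = 10/19
P(yellow from Urn B) = 82/171 ≈ 0.4795.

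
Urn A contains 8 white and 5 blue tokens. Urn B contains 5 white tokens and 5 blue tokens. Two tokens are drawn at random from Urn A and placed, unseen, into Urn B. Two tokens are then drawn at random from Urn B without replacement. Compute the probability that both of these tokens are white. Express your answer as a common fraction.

322/1287

Condition on how many of the transferred tokens are white (from Urn A: 8 white of 13; then Urn B has 12 total).
  0 white: C(8,0)C(5,2)/C(13,2) = 5/39; then P = C(5,2)/C(12,2) = 5/33
  1 white: C(8,1)C(5,1)/C(13,2) = 20/39; then P = C(6,2)/C(12,2) = 5/22
  2 white: C(8,2)C(5,0)/C(13,2) = 14/39; then P = C(7,2)/C(12,2) = 7/22
P(both white) = 322/1287 ≈ 0.2502.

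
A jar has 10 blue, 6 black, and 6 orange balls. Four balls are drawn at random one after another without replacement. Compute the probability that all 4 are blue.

Unordered draws without replacement: count favorable combinations over C(22,4).
Favorable = C(10,4) · C(6,0) · C(6,0) = 210; total = C(22,4) = 7315.
P = 210/7315 = 6/209 ≈ 0.0287.

6/209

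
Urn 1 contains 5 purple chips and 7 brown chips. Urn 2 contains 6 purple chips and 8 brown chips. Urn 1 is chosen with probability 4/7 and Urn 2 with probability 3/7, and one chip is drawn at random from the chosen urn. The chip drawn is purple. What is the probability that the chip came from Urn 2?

27/62

P(purple | Urn 1) = 5/12; P(purple | Urn 2) = 3/7.
P(purple) = 4/7·5/12 + 3/7·3/7 = 62/147.
By Bayes' rule, P(Urn 2 | purple) = 9/49 / 62/147 = 27/62 ≈ 0.4355.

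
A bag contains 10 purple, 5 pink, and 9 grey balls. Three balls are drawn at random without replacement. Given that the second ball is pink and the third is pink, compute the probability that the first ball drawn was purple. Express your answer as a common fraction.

P(first=purple and the second ball is pink and the third is pink) = (10/24)·(5/23)·(4/22) = 25/1518.
P(E) = Σ over first color = 25/1518 + 5/1012 + 15/1012 = 5/138.
By Bayes, P(first=purple | E) = 25/1518 / 5/138 = 5/11 ≈ 0.4545.

5/11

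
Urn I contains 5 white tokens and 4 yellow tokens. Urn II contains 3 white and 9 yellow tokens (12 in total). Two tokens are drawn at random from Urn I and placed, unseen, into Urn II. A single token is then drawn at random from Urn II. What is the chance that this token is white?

37/126

Condition on how many of the transferred tokens are white (from Urn I: 5 white of 9; then Urn II has 14 total).
  0 white: C(5,0)C(4,2)/C(9,2) = 1/6; then P = 3/14
  1 white: C(5,1)C(4,1)/C(9,2) = 5/9; then P = 4/14
  2 white: C(5,2)C(4,0)/C(9,2) = 5/18; then P = 5/14
P(white from Urn II) = 37/126 ≈ 0.2937.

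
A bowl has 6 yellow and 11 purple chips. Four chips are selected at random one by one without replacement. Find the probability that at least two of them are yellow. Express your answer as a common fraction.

Sum the hypergeometric tail for j = 2,…,4 yellow chips.
Favorable = C(6,2)·C(11,2) + C(6,3)·C(11,1) + C(6,4)·C(11,0) = 1060; total = C(17,4) = 2380.
P = 1060/2380 = 53/119 ≈ 0.4454.

53/119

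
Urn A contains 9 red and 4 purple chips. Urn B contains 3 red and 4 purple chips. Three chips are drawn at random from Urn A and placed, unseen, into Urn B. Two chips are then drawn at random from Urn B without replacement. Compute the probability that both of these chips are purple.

Condition on how many of the transferred chips are purple (from Urn A: 4 purple of 13; then Urn B has 10 total).
  0 purple: C(4,0)C(9,3)/C(13,3) = 42/143; then P = C(4,2)/C(10,2) = 2/15
  1 purple: C(4,1)C(9,2)/C(13,3) = 72/143; then P = C(5,2)/C(10,2) = 2/9
  2 purple: C(4,2)C(9,1)/C(13,3) = 27/143; then P = C(6,2)/C(10,2) = 1/3
  3 purple: C(4,3)C(9,0)/C(13,3) = 2/143; then P = C(7,2)/C(10,2) = 7/15
P(both purple) = 43/195 ≈ 0.2205.

43/195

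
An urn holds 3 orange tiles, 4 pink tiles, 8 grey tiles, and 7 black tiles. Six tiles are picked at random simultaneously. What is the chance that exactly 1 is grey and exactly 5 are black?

Unordered draws without replacement: count favorable combinations over C(22,6).
Favorable = C(3,0) · C(4,0) · C(8,1) · C(7,5) = 168; total = C(22,6) = 74613.
P = 168/74613 = 8/3553 ≈ 0.0023.

8/3553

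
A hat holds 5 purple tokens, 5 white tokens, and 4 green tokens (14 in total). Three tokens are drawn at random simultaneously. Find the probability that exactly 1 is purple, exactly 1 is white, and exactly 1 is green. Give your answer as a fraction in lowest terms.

25/91

Unordered draws without replacement: count favorable combinations over C(14,3).
Favorable = C(5,1) · C(5,1) · C(4,1) = 100; total = C(14,3) = 364.
P = 100/364 = 25/91 ≈ 0.2747.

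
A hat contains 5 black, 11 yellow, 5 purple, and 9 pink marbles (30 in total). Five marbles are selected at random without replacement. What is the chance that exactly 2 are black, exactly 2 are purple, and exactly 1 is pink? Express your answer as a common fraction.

50/7917

Unordered draws without replacement: count favorable combinations over C(30,5).
Favorable = C(5,2) · C(11,0) · C(5,2) · C(9,1) = 900; total = C(30,5) = 142506.
P = 900/142506 = 50/7917 ≈ 0.0063.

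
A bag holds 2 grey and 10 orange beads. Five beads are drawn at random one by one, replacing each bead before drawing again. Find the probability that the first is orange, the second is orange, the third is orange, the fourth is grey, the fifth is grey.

Multiply the conditional probability of each draw in order, with replacement (the composition resets each draw).
P = (10/12) · (10/12) · (10/12) · (2/12) · (2/12) = 125/7776 ≈ 0.0161.

125/7776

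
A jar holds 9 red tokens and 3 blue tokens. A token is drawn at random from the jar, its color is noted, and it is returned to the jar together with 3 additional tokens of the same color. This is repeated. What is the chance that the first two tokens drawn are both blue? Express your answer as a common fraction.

After a blue draw the jar holds 6 blue out of 15.
P = (3/12)·(6/15) = 1/10 ≈ 0.1000.

1/10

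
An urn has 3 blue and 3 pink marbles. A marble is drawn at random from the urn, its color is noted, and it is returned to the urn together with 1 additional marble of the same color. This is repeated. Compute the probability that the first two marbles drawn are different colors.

3/7

Either pink then blue, or blue then pink; after the first draw the total is 7.
P = (3/6)·(3/7) + (3/6)·(3/7) = 3/7 ≈ 0.4286.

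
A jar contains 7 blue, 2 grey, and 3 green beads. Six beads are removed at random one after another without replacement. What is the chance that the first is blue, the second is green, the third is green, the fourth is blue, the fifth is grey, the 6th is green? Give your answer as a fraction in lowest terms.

1/1320

Multiply the conditional probability of each draw in order, without replacement, so each draw removes one from its color and from the total.
P = (7/12) · (3/11) · (2/10) · (6/9) · (2/8) · (1/7) = 1/1320 ≈ 0.0008.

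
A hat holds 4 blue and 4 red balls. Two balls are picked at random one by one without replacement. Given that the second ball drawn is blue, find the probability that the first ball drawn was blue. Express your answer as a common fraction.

3/7

P(first=blue and the second ball drawn is blue) = (4/8)·(3/7) = 3/14.
P(the second ball drawn is blue) = Σ over first color = 3/14 + 2/7 = 1/2.
By Bayes, P(first=blue | the second ball drawn is blue) = 3/14 / 1/2 = 3/7 ≈ 0.4286.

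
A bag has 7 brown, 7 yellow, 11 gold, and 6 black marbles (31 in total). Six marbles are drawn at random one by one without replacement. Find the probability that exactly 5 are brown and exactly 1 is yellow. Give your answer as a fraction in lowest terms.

7/35061

Unordered draws without replacement: count favorable combinations over C(31,6).
Favorable = C(7,5) · C(7,1) · C(11,0) · C(6,0) = 147; total = C(31,6) = 736281.
P = 147/736281 = 7/35061 ≈ 0.0002.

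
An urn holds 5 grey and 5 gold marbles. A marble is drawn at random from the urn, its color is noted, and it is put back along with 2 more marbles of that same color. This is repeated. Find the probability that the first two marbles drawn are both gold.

7/24

After a gold draw the urn holds 7 gold out of 12.
P = (5/10)·(7/12) = 7/24 ≈ 0.2917.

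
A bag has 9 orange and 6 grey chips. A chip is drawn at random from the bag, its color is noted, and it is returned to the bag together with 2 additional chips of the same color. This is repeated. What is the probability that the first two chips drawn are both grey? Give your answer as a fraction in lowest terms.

After a grey draw the bag holds 8 grey out of 17.
P = (6/15)·(8/17) = 16/85 ≈ 0.1882.

16/85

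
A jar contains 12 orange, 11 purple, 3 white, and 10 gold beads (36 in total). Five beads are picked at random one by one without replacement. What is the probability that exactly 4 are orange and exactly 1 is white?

15/3808

Unordered draws without replacement: count favorable combinations over C(36,5).
Favorable = C(12,4) · C(11,0) · C(3,1) · C(10,0) = 1485; total = C(36,5) = 376992.
P = 1485/376992 = 15/3808 ≈ 0.0039.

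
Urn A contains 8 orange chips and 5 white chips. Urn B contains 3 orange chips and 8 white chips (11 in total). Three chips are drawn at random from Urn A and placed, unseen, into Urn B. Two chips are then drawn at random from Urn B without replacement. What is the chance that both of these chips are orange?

Condition on how many of the transferred chips are orange (from Urn A: 8 orange of 13; then Urn B has 14 total).
  0 orange: C(8,0)C(5,3)/C(13,3) = 5/143; then P = C(3,2)/C(14,2) = 3/91
  1 orange: C(8,1)C(5,2)/C(13,3) = 40/143; then P = C(4,2)/C(14,2) = 6/91
  2 orange: C(8,2)C(5,1)/C(13,3) = 70/143; then P = C(5,2)/C(14,2) = 10/91
  3 orange: C(8,3)C(5,0)/C(13,3) = 28/143; then P = C(6,2)/C(14,2) = 15/91
P(both orange) = 125/1183 ≈ 0.1057.

125/1183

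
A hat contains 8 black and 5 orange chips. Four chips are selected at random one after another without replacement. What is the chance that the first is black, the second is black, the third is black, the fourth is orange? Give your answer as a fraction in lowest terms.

Multiply the conditional probability of each draw in order, without replacement, so each draw removes one from its color and from the total.
P = (8/13) · (7/12) · (6/11) · (5/10) = 14/143 ≈ 0.0979.

14/143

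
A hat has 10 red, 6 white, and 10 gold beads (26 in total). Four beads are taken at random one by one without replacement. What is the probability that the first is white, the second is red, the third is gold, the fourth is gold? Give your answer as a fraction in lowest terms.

9/598

Multiply the conditional probability of each draw in order, without replacement, so each draw removes one from its color and from the total.
P = (6/26) · (10/25) · (10/24) · (9/23) = 9/598 ≈ 0.0151.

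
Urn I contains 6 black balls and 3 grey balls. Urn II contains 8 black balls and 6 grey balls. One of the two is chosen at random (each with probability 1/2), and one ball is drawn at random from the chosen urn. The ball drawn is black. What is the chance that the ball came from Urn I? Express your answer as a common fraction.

P(black | Urn I) = 2/3; P(black | Urn II) = 4/7.
P(black) = 1/2·2/3 + 1/2·4/7 = 13/21.
By Bayes' rule, P(Urn I | black) = 1/3 / 13/21 = 7/13 ≈ 0.5385.

7/13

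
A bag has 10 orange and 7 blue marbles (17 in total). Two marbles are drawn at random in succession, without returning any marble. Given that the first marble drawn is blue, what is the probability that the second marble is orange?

After removing 1 blue, the bag has 10 orange out of 16 remaining.
P(second is orange | given) = 10/16 = 5/8 ≈ 0.6250.

5/8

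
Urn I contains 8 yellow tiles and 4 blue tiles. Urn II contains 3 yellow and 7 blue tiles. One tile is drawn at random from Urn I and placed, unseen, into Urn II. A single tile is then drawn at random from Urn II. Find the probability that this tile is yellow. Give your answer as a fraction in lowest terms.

Condition on how many of the transferred tiles are yellow (from Urn I: 8 yellow of 12; then Urn II has 11 total).
  0 yellow: C(8,0)C(4,1)/C(12,1) = 1/3; then P = 3/11
  1 yellow: C(8,1)C(4,0)/C(12,1) = 2/3; then P = 4/11
P(yellow from Urn II) = 1/3 ≈ 0.3333.

1/3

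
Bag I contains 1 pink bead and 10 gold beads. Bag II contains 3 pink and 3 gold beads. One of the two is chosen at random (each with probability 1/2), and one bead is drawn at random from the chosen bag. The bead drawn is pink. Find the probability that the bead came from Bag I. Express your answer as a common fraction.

P(pink | Bag I) = 1/11; P(pink | Bag II) = 1/2.
P(pink) = 1/2·1/11 + 1/2·1/2 = 13/44.
By Bayes' rule, P(Bag I | pink) = 1/22 / 13/44 = 2/13 ≈ 0.1538.

2/13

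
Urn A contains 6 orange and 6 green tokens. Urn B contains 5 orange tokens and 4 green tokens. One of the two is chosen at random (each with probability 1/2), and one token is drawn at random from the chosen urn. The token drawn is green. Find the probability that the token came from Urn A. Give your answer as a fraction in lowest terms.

P(green | Urn A) = 1/2; P(green | Urn B) = 4/9.
P(green) = 1/2·1/2 + 1/2·4/9 = 17/36.
By Bayes' rule, P(Urn A | green) = 1/4 / 17/36 = 9/17 ≈ 0.5294.

9/17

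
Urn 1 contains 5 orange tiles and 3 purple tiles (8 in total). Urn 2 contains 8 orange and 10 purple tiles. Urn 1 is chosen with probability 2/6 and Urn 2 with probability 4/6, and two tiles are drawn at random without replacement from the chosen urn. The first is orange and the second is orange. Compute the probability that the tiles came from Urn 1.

P(E | Urn 1) = 5/14; P(E | Urn 2) = 28/153.
P(E) = 1/3·5/14 + 2/3·28/153 = 1549/6426.
By Bayes' rule, P(Urn 1 | E) = 5/42 / 1549/6426 = 765/1549 ≈ 0.4939.

765/1549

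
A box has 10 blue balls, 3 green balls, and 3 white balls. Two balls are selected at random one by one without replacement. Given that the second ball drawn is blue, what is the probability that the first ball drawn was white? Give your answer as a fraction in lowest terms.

P(first=white and the second ball drawn is blue) = (3/16)·(10/15) = 1/8.
P(the second ball drawn is blue) = Σ over first color = 3/8 + 1/8 + 1/8 = 5/8.
By Bayes, P(first=white | the second ball drawn is blue) = 1/8 / 5/8 = 1/5 ≈ 0.2000.

1/5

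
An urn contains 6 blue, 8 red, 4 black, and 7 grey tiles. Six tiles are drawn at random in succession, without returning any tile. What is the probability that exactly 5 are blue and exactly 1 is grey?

Unordered draws without replacement: count favorable combinations over C(25,6).
Favorable = C(6,5) · C(8,0) · C(4,0) · C(7,1) = 42; total = C(25,6) = 177100.
P = 42/177100 = 3/12650 ≈ 0.0002.

3/12650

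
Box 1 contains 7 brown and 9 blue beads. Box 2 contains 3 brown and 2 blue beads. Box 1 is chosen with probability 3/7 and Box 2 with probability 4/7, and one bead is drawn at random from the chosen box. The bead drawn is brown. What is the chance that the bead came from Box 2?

P(brown | Box 1) = 7/16; P(brown | Box 2) = 3/5.
P(brown) = 3/7·7/16 + 4/7·3/5 = 297/560.
By Bayes' rule, P(Box 2 | brown) = 12/35 / 297/560 = 64/99 ≈ 0.6465.

64/99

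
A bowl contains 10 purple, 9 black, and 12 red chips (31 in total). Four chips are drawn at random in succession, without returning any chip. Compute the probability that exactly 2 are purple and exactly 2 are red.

594/6293

Unordered draws without replacement: count favorable combinations over C(31,4).
Favorable = C(10,2) · C(9,0) · C(12,2) = 2970; total = C(31,4) = 31465.
P = 2970/31465 = 594/6293 ≈ 0.0944.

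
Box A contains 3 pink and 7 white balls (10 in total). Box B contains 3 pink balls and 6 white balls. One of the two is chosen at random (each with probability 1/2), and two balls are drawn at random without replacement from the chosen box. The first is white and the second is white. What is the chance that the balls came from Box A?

28/53

P(E | Box A) = 7/15; P(E | Box B) = 5/12.
P(E) = 1/2·7/15 + 1/2·5/12 = 53/120.
By Bayes' rule, P(Box A | E) = 7/30 / 53/120 = 28/53 ≈ 0.5283.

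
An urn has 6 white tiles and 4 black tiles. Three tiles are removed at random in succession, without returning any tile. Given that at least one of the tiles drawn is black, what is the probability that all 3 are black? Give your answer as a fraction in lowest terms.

P(all 3 black) = C(4,3)/C(10,3) = 1/30; P(at least one black) = 1 − C(6,3)/C(10,3) = 5/6.
Since 'all 3 black' ⊆ 'at least one black', P(all 3 | at least one) = 1/30 / 5/6 = 1/25 ≈ 0.0400.

1/25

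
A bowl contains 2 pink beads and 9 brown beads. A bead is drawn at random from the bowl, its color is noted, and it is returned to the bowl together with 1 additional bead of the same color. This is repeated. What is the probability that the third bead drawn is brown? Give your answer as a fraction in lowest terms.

Sum over the four possibilities for the first two draws (brown/not-brown each), tracking how the brown count and total change by +1 per draw.
P(third is brown) = 9/11 ≈ 0.8182. (In a Pólya urn every draw has the same marginal probability 9/11.)

9/11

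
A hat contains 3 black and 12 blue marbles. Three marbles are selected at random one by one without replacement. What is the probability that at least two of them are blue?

Sum the hypergeometric tail for j = 2,…,3 blue marbles.
Favorable = C(12,2)·C(3,1) + C(12,3)·C(3,0) = 418; total = C(15,3) = 455.
P = 418/455 = 418/455 ≈ 0.9187.

418/455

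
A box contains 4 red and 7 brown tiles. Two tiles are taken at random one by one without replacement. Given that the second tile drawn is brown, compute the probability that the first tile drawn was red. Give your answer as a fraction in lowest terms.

P(first=red and the second tile drawn is brown) = (4/11)·(7/10) = 14/55.
P(the second tile drawn is brown) = Σ over first color = 14/55 + 21/55 = 7/11.
By Bayes, P(first=red | the second tile drawn is brown) = 14/55 / 7/11 = 2/5 ≈ 0.4000.

2/5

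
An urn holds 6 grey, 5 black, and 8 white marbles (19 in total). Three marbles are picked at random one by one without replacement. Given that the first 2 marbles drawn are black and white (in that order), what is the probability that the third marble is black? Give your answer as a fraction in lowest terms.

4/17

After removing 1 black, 1 white, the urn has 4 black out of 17 remaining.
P(third is black | given) = 4/17 ≈ 0.2353.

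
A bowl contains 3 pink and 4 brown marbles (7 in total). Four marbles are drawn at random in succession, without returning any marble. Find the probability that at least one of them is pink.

34/35

Use the complement: P(at least one pink) = 1 − P(no pink).
P(none) = C(4,4)/C(7,4) = 1/35.
So P = 1 − 1/35 = 34/35 ≈ 0.9714.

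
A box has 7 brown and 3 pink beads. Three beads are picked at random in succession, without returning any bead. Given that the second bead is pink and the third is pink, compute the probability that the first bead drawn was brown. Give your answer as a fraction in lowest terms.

P(first=brown and the second bead is pink and the third is pink) = (7/10)·(3/9)·(2/8) = 7/120.
P(E) = Σ over first color = 7/120 + 1/120 = 1/15.
By Bayes, P(first=brown | E) = 7/120 / 1/15 = 7/8 ≈ 0.8750.

7/8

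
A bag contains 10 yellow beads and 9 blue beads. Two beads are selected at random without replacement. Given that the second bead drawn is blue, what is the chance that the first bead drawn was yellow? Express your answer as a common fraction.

5/9

P(first=yellow and the second bead drawn is blue) = (10/19)·(9/18) = 5/19.
P(the second bead drawn is blue) = Σ over first color = 5/19 + 4/19 = 9/19.
By Bayes, P(first=yellow | the second bead drawn is blue) = 5/19 / 9/19 = 5/9 ≈ 0.5556.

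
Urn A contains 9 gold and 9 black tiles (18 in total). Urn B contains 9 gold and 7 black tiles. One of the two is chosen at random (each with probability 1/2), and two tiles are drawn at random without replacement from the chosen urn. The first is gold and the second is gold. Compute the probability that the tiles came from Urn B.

P(E | Urn A) = 4/17; P(E | Urn B) = 3/10.
P(E) = 1/2·4/17 + 1/2·3/10 = 91/340.
By Bayes' rule, P(Urn B | E) = 3/20 / 91/340 = 51/91 ≈ 0.5604.

51/91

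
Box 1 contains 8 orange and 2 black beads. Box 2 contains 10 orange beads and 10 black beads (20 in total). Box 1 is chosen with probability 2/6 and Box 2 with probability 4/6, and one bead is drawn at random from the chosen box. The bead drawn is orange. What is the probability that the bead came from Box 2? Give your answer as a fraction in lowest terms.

5/9

P(orange | Box 1) = 4/5; P(orange | Box 2) = 1/2.
P(orange) = 1/3·4/5 + 2/3·1/2 = 3/5.
By Bayes' rule, P(Box 2 | orange) = 1/3 / 3/5 = 5/9 ≈ 0.5556.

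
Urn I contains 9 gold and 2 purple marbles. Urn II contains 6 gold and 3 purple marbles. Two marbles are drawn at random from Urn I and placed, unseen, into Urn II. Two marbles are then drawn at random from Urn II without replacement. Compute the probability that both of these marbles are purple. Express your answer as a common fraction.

Condition on how many of the transferred marbles are purple (from Urn I: 2 purple of 11; then Urn II has 11 total).
  0 purple: C(2,0)C(9,2)/C(11,2) = 36/55; then P = C(3,2)/C(11,2) = 3/55
  1 purple: C(2,1)C(9,1)/C(11,2) = 18/55; then P = C(4,2)/C(11,2) = 6/55
  2 purple: C(2,2)C(9,0)/C(11,2) = 1/55; then P = C(5,2)/C(11,2) = 2/11
P(both purple) = 226/3025 ≈ 0.0747.

226/3025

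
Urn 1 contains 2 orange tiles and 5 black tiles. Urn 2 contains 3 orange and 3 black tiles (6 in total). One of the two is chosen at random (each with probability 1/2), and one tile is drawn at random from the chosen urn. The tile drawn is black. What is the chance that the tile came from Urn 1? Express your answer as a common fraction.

P(black | Urn 1) = 5/7; P(black | Urn 2) = 1/2.
P(black) = 1/2·5/7 + 1/2·1/2 = 17/28.
By Bayes' rule, P(Urn 1 | black) = 5/14 / 17/28 = 10/17 ≈ 0.5882.

10/17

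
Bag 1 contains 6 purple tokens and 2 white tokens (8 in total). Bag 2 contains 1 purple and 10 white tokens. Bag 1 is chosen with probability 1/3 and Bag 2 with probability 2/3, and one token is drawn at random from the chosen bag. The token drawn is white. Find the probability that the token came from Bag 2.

80/91

P(white | Bag 1) = 1/4; P(white | Bag 2) = 10/11.
P(white) = 1/3·1/4 + 2/3·10/11 = 91/132.
By Bayes' rule, P(Bag 2 | white) = 20/33 / 91/132 = 80/91 ≈ 0.8791.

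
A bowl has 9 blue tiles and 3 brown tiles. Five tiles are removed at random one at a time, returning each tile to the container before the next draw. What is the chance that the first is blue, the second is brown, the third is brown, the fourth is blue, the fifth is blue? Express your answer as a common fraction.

27/1024

Multiply the conditional probability of each draw in order, with replacement (the composition resets each draw).
P = (9/12) · (3/12) · (3/12) · (9/12) · (9/12) = 27/1024 ≈ 0.0264.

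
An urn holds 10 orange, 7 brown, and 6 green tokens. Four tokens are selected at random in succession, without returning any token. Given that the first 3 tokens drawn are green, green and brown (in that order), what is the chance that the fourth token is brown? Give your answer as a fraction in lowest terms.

3/10

After removing 1 brown, 2 green, the urn has 6 brown out of 20 remaining.
P(fourth is brown | given) = 6/20 = 3/10 ≈ 0.3000.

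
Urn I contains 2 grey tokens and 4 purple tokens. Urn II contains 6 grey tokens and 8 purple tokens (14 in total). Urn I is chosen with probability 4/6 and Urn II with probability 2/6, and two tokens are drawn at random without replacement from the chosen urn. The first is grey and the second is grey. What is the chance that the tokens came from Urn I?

P(E | Urn I) = 1/15; P(E | Urn II) = 15/91.
P(E) = 2/3·1/15 + 1/3·15/91 = 407/4095.
By Bayes' rule, P(Urn I | E) = 2/45 / 407/4095 = 182/407 ≈ 0.4472.

182/407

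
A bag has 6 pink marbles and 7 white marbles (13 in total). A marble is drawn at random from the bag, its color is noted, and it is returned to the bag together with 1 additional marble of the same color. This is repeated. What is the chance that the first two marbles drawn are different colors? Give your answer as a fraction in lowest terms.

6/13

Either white then pink, or pink then white; after the first draw the total is 14.
P = (7/13)·(6/14) + (6/13)·(7/14) = 6/13 ≈ 0.4615.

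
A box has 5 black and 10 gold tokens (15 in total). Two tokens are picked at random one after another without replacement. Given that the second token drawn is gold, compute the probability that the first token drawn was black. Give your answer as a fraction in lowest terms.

P(first=black and the second token drawn is gold) = (5/15)·(10/14) = 5/21.
P(the second token drawn is gold) = Σ over first color = 5/21 + 3/7 = 2/3.
By Bayes, P(first=black | the second token drawn is gold) = 5/21 / 2/3 = 5/14 ≈ 0.3571.

5/14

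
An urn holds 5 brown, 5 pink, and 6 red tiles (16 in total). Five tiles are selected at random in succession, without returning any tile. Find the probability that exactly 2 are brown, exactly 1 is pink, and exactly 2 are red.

125/728

Unordered draws without replacement: count favorable combinations over C(16,5).
Favorable = C(5,2) · C(5,1) · C(6,2) = 750; total = C(16,5) = 4368.
P = 750/4368 = 125/728 ≈ 0.1717.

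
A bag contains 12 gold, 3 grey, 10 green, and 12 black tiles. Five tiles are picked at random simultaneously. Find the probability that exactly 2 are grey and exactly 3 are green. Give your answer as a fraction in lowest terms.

Unordered draws without replacement: count favorable combinations over C(37,5).
Favorable = C(12,0) · C(3,2) · C(10,3) · C(12,0) = 360; total = C(37,5) = 435897.
P = 360/435897 = 40/48433 ≈ 0.0008.

40/48433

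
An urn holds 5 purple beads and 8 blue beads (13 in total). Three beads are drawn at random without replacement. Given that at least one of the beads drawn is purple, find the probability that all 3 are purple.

1/23

P(all 3 purple) = C(5,3)/C(13,3) = 5/143; P(at least one purple) = 1 − C(8,3)/C(13,3) = 115/143.
Since 'all 3 purple' ⊆ 'at least one purple', P(all 3 | at least one) = 5/143 / 115/143 = 1/23 ≈ 0.0435.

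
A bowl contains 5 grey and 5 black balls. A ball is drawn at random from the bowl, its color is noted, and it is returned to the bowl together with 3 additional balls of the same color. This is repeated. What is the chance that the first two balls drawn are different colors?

5/13

Either grey then black, or black then grey; after the first draw the total is 13.
P = (5/10)·(5/13) + (5/10)·(5/13) = 5/13 ≈ 0.3846.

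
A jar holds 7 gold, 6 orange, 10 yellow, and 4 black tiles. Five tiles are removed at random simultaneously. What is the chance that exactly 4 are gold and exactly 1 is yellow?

35/8073

Unordered draws without replacement: count favorable combinations over C(27,5).
Favorable = C(7,4) · C(6,0) · C(10,1) · C(4,0) = 350; total = C(27,5) = 80730.
P = 350/80730 = 35/8073 ≈ 0.0043.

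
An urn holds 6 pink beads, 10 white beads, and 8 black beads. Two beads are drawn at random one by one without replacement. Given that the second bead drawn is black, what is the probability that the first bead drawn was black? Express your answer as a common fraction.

7/23

P(first=black and the second bead drawn is black) = (8/24)·(7/23) = 7/69.
P(the second bead drawn is black) = Σ over first color = 2/23 + 10/69 + 7/69 = 1/3.
By Bayes, P(first=black | the second bead drawn is black) = 7/69 / 1/3 = 7/23 ≈ 0.3043.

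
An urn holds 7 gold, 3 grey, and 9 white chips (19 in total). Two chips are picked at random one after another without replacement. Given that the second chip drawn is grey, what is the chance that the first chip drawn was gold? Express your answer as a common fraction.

7/18

P(first=gold and the second chip drawn is grey) = (7/19)·(3/18) = 7/114.
P(the second chip drawn is grey) = Σ over first color = 7/114 + 1/57 + 3/38 = 3/19.
By Bayes, P(first=gold | the second chip drawn is grey) = 7/114 / 3/19 = 7/18 ≈ 0.3889.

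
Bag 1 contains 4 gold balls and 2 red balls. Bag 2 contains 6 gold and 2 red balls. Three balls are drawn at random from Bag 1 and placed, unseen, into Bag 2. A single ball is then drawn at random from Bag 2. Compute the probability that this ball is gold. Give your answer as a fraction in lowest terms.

8/11

Condition on how many of the transferred balls are gold (from Bag 1: 4 gold of 6; then Bag 2 has 11 total).
  1 gold: C(4,1)C(2,2)/C(6,3) = 1/5; then P = 7/11
  2 gold: C(4,2)C(2,1)/C(6,3) = 3/5; then P = 8/11
  3 gold: C(4,3)C(2,0)/C(6,3) = 1/5; then P = 9/11
P(gold from Bag 2) = 8/11 ≈ 0.7273.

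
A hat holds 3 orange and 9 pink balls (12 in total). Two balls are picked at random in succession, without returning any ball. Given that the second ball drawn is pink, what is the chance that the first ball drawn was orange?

3/11

P(first=orange and the second ball drawn is pink) = (3/12)·(9/11) = 9/44.
P(the second ball drawn is pink) = Σ over first color = 9/44 + 6/11 = 3/4.
By Bayes, P(first=orange | the second ball drawn is pink) = 9/44 / 3/4 = 3/11 ≈ 0.2727.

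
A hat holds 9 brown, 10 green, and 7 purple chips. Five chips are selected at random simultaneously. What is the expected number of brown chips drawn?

45/26

By linearity of expectation, E[X] = Σ P(draw i is brown); by symmetry each draw (even without replacement) has P(brown) = 9/26.
E[X] = 5 · 9/26 = 45/26 ≈ 1.7308.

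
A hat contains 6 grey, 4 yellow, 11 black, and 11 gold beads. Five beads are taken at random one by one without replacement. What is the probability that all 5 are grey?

Unordered draws without replacement: count favorable combinations over C(32,5).
Favorable = C(6,5) · C(4,0) · C(11,0) · C(11,0) = 6; total = C(32,5) = 201376.
P = 6/201376 = 3/100688 ≈ 0.0000.

3/100688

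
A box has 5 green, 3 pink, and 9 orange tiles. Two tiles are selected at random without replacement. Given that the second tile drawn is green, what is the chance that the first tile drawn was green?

1/4

P(first=green and the second tile drawn is green) = (5/17)·(4/16) = 5/68.
P(the second tile drawn is green) = Σ over first color = 5/68 + 15/272 + 45/272 = 5/17.
By Bayes, P(first=green | the second tile drawn is green) = 5/68 / 5/17 = 1/4 ≈ 0.2500.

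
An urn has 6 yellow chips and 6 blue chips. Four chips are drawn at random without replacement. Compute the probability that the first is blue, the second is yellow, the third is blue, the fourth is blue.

2/33

Multiply the conditional probability of each draw in order, without replacement, so each draw removes one from its color and from the total.
P = (6/12) · (6/11) · (5/10) · (4/9) = 2/33 ≈ 0.0606.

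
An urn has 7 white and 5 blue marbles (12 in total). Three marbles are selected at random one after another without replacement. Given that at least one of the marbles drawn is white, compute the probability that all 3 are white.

1/6

P(all 3 white) = C(7,3)/C(12,3) = 7/44; P(at least one white) = 1 − C(5,3)/C(12,3) = 21/22.
Since 'all 3 white' ⊆ 'at least one white', P(all 3 | at least one) = 7/44 / 21/22 = 1/6 ≈ 0.1667.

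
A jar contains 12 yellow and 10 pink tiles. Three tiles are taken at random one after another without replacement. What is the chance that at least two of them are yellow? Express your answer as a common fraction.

4/7

Sum the hypergeometric tail for j = 2,…,3 yellow tiles.
Favorable = C(12,2)·C(10,1) + C(12,3)·C(10,0) = 880; total = C(22,3) = 1540.
P = 880/1540 = 4/7 ≈ 0.5714.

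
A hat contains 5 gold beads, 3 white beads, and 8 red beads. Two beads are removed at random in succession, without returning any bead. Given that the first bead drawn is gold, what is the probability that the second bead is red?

After removing 1 gold, the hat has 8 red out of 15 remaining.
P(second is red | given) = 8/15 ≈ 0.5333.

8/15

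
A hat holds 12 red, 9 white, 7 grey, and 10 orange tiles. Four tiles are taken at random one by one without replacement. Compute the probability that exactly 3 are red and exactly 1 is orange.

440/14763

Unordered draws without replacement: count favorable combinations over C(38,4).
Favorable = C(12,3) · C(9,0) · C(7,0) · C(10,1) = 2200; total = C(38,4) = 73815.
P = 2200/73815 = 440/14763 ≈ 0.0298.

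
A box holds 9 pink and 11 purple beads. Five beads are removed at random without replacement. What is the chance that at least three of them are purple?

Sum the hypergeometric tail for j = 3,…,5 purple beads.
Favorable = C(11,3)·C(9,2) + C(11,4)·C(9,1) + C(11,5)·C(9,0) = 9372; total = C(20,5) = 15504.
P = 9372/15504 = 781/1292 ≈ 0.6045.

781/1292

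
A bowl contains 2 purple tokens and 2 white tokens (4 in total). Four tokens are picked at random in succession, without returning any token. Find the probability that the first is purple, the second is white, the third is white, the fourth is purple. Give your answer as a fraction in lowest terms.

1/6

Multiply the conditional probability of each draw in order, without replacement, so each draw removes one from its color and from the total.
P = (2/4) · (2/3) · (1/2) · (1/1) = 1/6 ≈ 0.1667.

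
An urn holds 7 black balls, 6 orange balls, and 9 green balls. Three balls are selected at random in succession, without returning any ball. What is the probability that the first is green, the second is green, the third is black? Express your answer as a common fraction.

Multiply the conditional probability of each draw in order, without replacement, so each draw removes one from its color and from the total.
P = (9/22) · (8/21) · (7/20) = 3/55 ≈ 0.0545.

3/55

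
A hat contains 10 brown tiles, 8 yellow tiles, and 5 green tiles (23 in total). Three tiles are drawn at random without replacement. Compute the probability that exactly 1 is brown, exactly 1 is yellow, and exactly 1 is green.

400/1771

Unordered draws without replacement: count favorable combinations over C(23,3).
Favorable = C(10,1) · C(8,1) · C(5,1) = 400; total = C(23,3) = 1771.
P = 400/1771 = 400/1771 ≈ 0.2259.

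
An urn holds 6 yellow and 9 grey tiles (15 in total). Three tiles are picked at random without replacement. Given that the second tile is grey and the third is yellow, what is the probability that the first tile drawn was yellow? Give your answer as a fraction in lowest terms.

P(first=yellow and the second tile is grey and the third is yellow) = (6/15)·(9/14)·(5/13) = 9/91.
P(E) = Σ over first color = 9/91 + 72/455 = 9/35.
By Bayes, P(first=yellow | E) = 9/91 / 9/35 = 5/13 ≈ 0.3846.

5/13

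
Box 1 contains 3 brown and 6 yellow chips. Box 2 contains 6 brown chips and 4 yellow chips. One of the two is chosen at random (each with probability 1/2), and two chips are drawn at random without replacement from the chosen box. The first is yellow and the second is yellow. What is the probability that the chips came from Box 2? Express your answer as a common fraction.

8/33

P(E | Box 1) = 5/12; P(E | Box 2) = 2/15.
P(E) = 1/2·5/12 + 1/2·2/15 = 11/40.
By Bayes' rule, P(Box 2 | E) = 1/15 / 11/40 = 8/33 ≈ 0.2424.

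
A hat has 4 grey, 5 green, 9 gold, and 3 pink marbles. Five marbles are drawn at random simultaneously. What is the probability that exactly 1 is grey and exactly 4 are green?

Unordered draws without replacement: count favorable combinations over C(21,5).
Favorable = C(4,1) · C(5,4) · C(9,0) · C(3,0) = 20; total = C(21,5) = 20349.
P = 20/20349 = 20/20349 ≈ 0.0010.

20/20349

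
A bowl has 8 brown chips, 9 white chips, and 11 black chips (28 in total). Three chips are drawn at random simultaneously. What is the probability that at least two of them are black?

Sum the hypergeometric tail for j = 2,…,3 black chips.
Favorable = C(11,2)·C(17,1) + C(11,3)·C(17,0) = 1100; total = C(28,3) = 3276.
P = 1100/3276 = 275/819 ≈ 0.3358.

275/819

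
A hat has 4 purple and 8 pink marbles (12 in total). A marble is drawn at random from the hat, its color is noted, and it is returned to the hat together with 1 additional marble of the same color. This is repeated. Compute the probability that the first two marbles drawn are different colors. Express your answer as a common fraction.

Either pink then purple, or purple then pink; after the first draw the total is 13.
P = (8/12)·(4/13) + (4/12)·(8/13) = 16/39 ≈ 0.4103.

16/39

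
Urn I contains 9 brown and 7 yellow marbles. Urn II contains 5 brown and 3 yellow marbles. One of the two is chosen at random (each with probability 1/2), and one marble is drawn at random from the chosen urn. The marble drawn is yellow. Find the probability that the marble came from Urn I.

P(yellow | Urn I) = 7/16; P(yellow | Urn II) = 3/8.
P(yellow) = 1/2·7/16 + 1/2·3/8 = 13/32.
By Bayes' rule, P(Urn I | yellow) = 7/32 / 13/32 = 7/13 ≈ 0.5385.

7/13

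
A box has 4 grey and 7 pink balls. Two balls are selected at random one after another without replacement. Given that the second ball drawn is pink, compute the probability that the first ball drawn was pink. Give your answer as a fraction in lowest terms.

P(first=pink and the second ball drawn is pink) = (7/11)·(6/10) = 21/55.
P(the second ball drawn is pink) = Σ over first color = 14/55 + 21/55 = 7/11.
By Bayes, P(first=pink | the second ball drawn is pink) = 21/55 / 7/11 = 3/5 ≈ 0.6000.

3/5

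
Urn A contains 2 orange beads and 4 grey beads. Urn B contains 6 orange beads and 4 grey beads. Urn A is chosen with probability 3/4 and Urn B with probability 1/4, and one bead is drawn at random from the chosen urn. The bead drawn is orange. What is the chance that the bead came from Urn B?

P(orange | Urn A) = 1/3; P(orange | Urn B) = 3/5.
P(orange) = 3/4·1/3 + 1/4·3/5 = 2/5.
By Bayes' rule, P(Urn B | orange) = 3/20 / 2/5 = 3/8 ≈ 0.3750.

3/8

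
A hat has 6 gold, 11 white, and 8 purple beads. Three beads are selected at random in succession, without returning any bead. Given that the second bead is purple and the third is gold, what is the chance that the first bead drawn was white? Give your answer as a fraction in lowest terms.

P(first=white and the second bead is purple and the third is gold) = (11/25)·(8/24)·(6/23) = 22/575.
P(E) = Σ over first color = 2/115 + 22/575 + 14/575 = 2/25.
By Bayes, P(first=white | E) = 22/575 / 2/25 = 11/23 ≈ 0.4783.

11/23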